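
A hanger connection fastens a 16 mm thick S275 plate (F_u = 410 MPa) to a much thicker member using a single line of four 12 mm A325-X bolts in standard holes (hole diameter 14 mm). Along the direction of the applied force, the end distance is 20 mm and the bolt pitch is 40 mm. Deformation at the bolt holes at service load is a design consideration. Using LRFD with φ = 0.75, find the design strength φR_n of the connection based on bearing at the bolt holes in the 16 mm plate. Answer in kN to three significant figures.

502 kN

Per bolt r_n = 1.2 l_c t F_u ≤ 2.4 d t F_u; upper limit = 2.4 × 12 × 16 × 410 / 1000 = 188.9 kN.
Edge bolt: l_c = 20 − 14/2 = 13 mm → 1.2 × 13 × 16 × 410 / 1000 = 102.3 → r_n = 102.3 kN.
Interior bolts: l_c = 40 − 14 = 26 mm → 1.2 × 26 × 16 × 410 / 1000 = 204.7 → r_n = 188.9 kN.
R_n = 1 × 102.3 + 3 × 188.9 = 669.1 kN.
Design strength φR_n = 0.75 × 669.1 = 502 kN.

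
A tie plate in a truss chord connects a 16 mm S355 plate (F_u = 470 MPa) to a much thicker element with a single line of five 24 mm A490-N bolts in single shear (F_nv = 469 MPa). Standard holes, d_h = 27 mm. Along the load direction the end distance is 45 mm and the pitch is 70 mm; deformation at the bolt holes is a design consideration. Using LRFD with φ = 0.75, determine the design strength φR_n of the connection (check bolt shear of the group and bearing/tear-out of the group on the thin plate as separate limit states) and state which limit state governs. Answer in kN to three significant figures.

Bolt shear: A_b = π·24²/4 = 452.4 mm²; R_n = 469 × 452.4 × 5 × 1 / 1000 = 1061 kN → 0.75 × 1061 = 796 kN.
Bearing (1.2 l_c t F_u ≤ 2.4 d t F_u): upper limit = 2.4·24·16·470 / 1000 = 433.2 kN.
  Edge l_c = 45 − 27/2 = 31.5 → r_n = 284.3 kN; interior l_c = 70 − 27 = 43 → r_n = 388 kN.
  R_n,bearing = 1·284.3 + 4·388 = 1836 kN → 0.75 × 1836 = 1380 kN.
Bolt shear governs: 796 kN.

796 kN (bolt shear governs)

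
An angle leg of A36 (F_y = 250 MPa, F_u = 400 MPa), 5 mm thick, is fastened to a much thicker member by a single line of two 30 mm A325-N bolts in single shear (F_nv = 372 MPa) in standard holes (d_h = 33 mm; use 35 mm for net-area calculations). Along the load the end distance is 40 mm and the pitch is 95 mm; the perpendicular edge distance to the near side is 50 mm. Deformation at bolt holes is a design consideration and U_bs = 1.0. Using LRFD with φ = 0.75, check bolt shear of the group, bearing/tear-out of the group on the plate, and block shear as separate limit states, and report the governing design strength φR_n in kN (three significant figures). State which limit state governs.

123 kN (block shear governs)

Bolt shear: A_b = π·30²/4 = 706.9 mm²; R_n = 372 × 706.9 × 2 × 1 / 1000 = 525.9 kN → 0.75 × 525.9 = 394 kN.
Bearing: edge l_c = 23.5, r_n = 56.4 kN; interior l_c = 62, r_n = 144 kN; R_n = 56.4 + 1·144 = 200.4 kN → 150 kN.
Block shear: A_gv = 675, A_nv = 412.5, A_nt = 162.5 mm²; R_n = min(0.6F_uA_nv, 0.6F_yA_gv) + U_bs·F_u·A_nt = 164 kN → 123 kN.
Block shear governs: 123 kN.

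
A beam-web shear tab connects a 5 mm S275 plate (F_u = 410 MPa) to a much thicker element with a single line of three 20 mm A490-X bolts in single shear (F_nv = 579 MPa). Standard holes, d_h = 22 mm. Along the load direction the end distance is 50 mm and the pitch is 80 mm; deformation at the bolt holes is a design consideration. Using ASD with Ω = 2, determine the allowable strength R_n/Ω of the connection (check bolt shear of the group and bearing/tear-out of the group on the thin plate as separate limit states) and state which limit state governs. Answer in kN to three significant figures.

146 kN (bearing governs)

Bolt shear: A_b = π·20²/4 = 314.2 mm²; R_n = 579 × 314.2 × 3 × 1 / 1000 = 545.7 kN → 545.7 / 2 = 273 kN.
Bearing (1.2 l_c t F_u ≤ 2.4 d t F_u): upper limit = 2.4·20·5·410 / 1000 = 98.4 kN.
  Edge l_c = 50 − 22/2 = 39 → r_n = 95.94 kN; interior l_c = 80 − 22 = 58 → r_n = 98.4 kN.
  R_n,bearing = 1·95.94 + 2·98.4 = 292.7 kN → 292.7 / 2 = 146 kN.
Bearing governs: 146 kN.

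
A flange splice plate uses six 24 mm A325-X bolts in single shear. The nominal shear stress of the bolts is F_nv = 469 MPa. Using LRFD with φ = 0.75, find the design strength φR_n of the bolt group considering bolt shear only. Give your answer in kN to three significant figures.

955 kN

A_b = π × 24² / 4 = 452.4 mm².
R_n = F_nv · A_b · n · n_s = 469 × 452.4 × 6 × 1 / 1000 = 1273 kN.
Design strength φR_n = 0.75 × 1273 = 955 kN.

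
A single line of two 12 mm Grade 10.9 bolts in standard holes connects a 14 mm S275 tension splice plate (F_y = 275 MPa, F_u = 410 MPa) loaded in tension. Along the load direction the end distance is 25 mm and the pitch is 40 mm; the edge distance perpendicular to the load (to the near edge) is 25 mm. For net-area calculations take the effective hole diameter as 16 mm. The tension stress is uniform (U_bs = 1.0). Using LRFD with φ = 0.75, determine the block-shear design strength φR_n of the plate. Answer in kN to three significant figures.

Shear plane L_v = 25 + 1·40 = 65 mm; A_gv = 65 × 14 = 910 mm².
A_nv = (65 − 1.5·16) × 14 = 574 mm².
A_nt = (25 − 0.5·16) × 14 = 238 mm².
0.6 F_u A_nv = 141.2 kN; 0.6 F_y A_gv = 150.2 kN → shear rupture governs the shear term.
R_n = 141.2 + 1.0 × 410 × 238 / 1000 = 238.8 kN.
Design strength φR_n = 0.75 × 238.8 = 179 kN.

179 kN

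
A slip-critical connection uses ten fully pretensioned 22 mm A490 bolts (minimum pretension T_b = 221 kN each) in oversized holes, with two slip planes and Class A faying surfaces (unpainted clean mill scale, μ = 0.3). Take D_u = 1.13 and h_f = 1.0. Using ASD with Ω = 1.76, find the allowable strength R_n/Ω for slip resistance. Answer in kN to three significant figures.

851 kN

R_n = μ · D_u · h_f · T_b · n_s · n_b = 0.3 × 1.13 × 1.0 × 221 × 2 × 10 = 1498 kN.
Allowable strength R_n/Ω = 1498 / 1.76 = 851 kN.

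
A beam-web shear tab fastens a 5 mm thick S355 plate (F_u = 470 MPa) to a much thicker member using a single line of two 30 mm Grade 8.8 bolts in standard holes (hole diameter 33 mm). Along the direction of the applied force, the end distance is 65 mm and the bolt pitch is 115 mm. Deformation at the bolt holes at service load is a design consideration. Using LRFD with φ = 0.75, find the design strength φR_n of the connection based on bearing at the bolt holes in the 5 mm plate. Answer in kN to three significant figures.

Per bolt r_n = 1.2 l_c t F_u ≤ 2.4 d t F_u; upper limit = 2.4 × 30 × 5 × 470 / 1000 = 169.2 kN.
Edge bolt: l_c = 65 − 33/2 = 48.5 mm → 1.2 × 48.5 × 5 × 470 / 1000 = 136.8 → r_n = 136.8 kN.
Interior bolts: l_c = 115 − 33 = 82 mm → 1.2 × 82 × 5 × 470 / 1000 = 231.2 → r_n = 169.2 kN.
R_n = 1 × 136.8 + 1 × 169.2 = 306 kN.
Design strength φR_n = 0.75 × 306 = 229 kN.

229 kN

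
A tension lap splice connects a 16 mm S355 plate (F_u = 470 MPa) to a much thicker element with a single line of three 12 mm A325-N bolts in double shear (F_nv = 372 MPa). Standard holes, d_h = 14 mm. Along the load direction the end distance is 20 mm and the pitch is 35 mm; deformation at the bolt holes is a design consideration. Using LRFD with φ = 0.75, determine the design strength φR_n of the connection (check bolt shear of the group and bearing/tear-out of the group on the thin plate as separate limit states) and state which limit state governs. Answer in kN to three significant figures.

Bolt shear: A_b = π·12²/4 = 113.1 mm²; R_n = 372 × 113.1 × 3 × 2 / 1000 = 252.4 kN → 0.75 × 252.4 = 189 kN.
Bearing (1.2 l_c t F_u ≤ 2.4 d t F_u): upper limit = 2.4·12·16·470 / 1000 = 216.6 kN.
  Edge l_c = 20 − 14/2 = 13 → r_n = 117.3 kN; interior l_c = 35 − 14 = 21 → r_n = 189.5 kN.
  R_n,bearing = 1·117.3 + 2·189.5 = 496.3 kN → 0.75 × 496.3 = 372 kN.
Bolt shear governs: 189 kN.

189 kN (bolt shear governs)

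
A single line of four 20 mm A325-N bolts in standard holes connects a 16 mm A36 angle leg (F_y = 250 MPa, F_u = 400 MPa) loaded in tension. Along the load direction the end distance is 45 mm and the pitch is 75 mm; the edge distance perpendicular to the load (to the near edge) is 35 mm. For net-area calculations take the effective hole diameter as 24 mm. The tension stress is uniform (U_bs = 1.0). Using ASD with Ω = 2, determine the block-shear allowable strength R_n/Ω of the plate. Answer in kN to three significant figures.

398 kN

Shear plane L_v = 45 + 3·75 = 270 mm; A_gv = 270 × 16 = 4320 mm².
A_nv = (270 − 3.5·24) × 16 = 2976 mm².
A_nt = (35 − 0.5·24) × 16 = 368 mm².
0.6 F_u A_nv = 714.2 kN; 0.6 F_y A_gv = 648 kN → shear yielding governs the shear term.
R_n = 648 + 1.0 × 400 × 368 / 1000 = 795.2 kN.
Allowable strength R_n/Ω = 795.2 / 2 = 398 kN.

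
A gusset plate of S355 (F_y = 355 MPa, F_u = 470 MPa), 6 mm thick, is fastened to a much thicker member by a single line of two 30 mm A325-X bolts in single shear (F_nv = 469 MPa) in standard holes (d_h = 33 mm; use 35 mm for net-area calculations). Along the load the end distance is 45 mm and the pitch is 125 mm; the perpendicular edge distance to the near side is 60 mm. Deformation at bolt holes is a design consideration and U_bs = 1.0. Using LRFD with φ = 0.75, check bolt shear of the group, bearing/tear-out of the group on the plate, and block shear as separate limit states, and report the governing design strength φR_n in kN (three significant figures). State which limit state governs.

225 kN (bearing governs)

Bolt shear: A_b = π·30²/4 = 706.9 mm²; R_n = 469 × 706.9 × 2 × 1 / 1000 = 663 kN → 0.75 × 663 = 497 kN.
Bearing: edge l_c = 28.5, r_n = 96.44 kN; interior l_c = 92, r_n = 203 kN; R_n = 96.44 + 1·203 = 299.5 kN → 225 kN.
Block shear: A_gv = 1020, A_nv = 705, A_nt = 255 mm²; R_n = min(0.6F_uA_nv, 0.6F_yA_gv) + U_bs·F_u·A_nt = 318.7 kN → 239 kN.
Bearing governs: 225 kN.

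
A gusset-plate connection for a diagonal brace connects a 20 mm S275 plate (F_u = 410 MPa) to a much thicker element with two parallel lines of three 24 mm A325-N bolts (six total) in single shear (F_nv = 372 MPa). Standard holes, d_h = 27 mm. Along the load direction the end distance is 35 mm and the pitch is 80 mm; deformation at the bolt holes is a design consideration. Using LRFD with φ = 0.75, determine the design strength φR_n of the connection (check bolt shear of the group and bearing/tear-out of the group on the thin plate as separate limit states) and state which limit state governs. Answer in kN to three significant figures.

Bolt shear: A_b = π·24²/4 = 452.4 mm²; R_n = 372 × 452.4 × 6 × 1 / 1000 = 1010 kN → 0.75 × 1010 = 757 kN.
Bearing (1.2 l_c t F_u ≤ 2.4 d t F_u): upper limit = 2.4·24·20·410 / 1000 = 472.3 kN.
  Edge l_c = 35 − 27/2 = 21.5 → r_n = 211.6 kN; interior l_c = 80 − 27 = 53 → r_n = 472.3 kN.
  R_n,bearing = 2·211.6 + 4·472.3 = 2312 kN → 0.75 × 2312 = 1730 kN.
Bolt shear governs: 757 kN.

757 kN (bolt shear governs)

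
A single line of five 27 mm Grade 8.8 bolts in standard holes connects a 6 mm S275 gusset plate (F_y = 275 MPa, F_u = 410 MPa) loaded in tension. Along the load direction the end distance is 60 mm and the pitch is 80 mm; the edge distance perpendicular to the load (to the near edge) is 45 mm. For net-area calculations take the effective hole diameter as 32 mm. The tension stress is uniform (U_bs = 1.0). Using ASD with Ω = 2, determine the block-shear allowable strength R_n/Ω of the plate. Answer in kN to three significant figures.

Shear plane L_v = 60 + 4·80 = 380 mm; A_gv = 380 × 6 = 2280 mm².
A_nv = (380 − 4.5·32) × 6 = 1416 mm².
A_nt = (45 − 0.5·32) × 6 = 174 mm².
0.6 F_u A_nv = 348.3 kN; 0.6 F_y A_gv = 376.2 kN → shear rupture governs the shear term.
R_n = 348.3 + 1.0 × 410 × 174 / 1000 = 419.7 kN.
Allowable strength R_n/Ω = 419.7 / 2 = 210 kN.

210 kN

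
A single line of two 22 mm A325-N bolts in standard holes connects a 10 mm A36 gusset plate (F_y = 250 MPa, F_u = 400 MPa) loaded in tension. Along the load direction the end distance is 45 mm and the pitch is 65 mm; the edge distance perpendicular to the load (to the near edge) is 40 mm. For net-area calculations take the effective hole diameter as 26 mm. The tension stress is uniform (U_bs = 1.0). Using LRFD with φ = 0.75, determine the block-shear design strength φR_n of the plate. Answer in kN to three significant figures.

205 kN

Shear plane L_v = 45 + 1·65 = 110 mm; A_gv = 110 × 10 = 1100 mm².
A_nv = (110 − 1.5·26) × 10 = 710 mm².
A_nt = (40 − 0.5·26) × 10 = 270 mm².
0.6 F_u A_nv = 170.4 kN; 0.6 F_y A_gv = 165 kN → shear yielding governs the shear term.
R_n = 165 + 1.0 × 400 × 270 / 1000 = 273 kN.
Design strength φR_n = 0.75 × 273 = 205 kN.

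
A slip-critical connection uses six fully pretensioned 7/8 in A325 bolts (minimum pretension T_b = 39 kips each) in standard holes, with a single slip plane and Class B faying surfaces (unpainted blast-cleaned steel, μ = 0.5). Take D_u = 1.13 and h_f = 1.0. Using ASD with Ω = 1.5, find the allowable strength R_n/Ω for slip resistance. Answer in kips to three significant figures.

88.1 kips

R_n = μ · D_u · h_f · T_b · n_s · n_b = 0.5 × 1.13 × 1.0 × 39 × 1 × 6 = 132.2 kips.
Allowable strength R_n/Ω = 132.2 / 1.5 = 88.1 kips.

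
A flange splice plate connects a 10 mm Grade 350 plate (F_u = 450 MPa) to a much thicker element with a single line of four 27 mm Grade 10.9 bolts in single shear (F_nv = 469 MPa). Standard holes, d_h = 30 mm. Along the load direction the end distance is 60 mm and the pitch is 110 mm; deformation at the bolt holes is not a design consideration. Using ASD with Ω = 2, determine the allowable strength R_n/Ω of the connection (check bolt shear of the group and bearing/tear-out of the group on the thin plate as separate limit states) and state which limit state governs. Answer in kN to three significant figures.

Bolt shear: A_b = π·27²/4 = 572.6 mm²; R_n = 469 × 572.6 × 4 × 1 / 1000 = 1074 kN → 1074 / 2 = 537 kN.
Bearing (1.5 l_c t F_u ≤ 3.0 d t F_u): upper limit = 3.0·27·10·450 / 1000 = 364.5 kN.
  Edge l_c = 60 − 30/2 = 45 → r_n = 303.8 kN; interior l_c = 110 − 30 = 80 → r_n = 364.5 kN.
  R_n,bearing = 1·303.8 + 3·364.5 = 1397 kN → 1397 / 2 = 699 kN.
Bolt shear governs: 537 kN.

537 kN (bolt shear governs)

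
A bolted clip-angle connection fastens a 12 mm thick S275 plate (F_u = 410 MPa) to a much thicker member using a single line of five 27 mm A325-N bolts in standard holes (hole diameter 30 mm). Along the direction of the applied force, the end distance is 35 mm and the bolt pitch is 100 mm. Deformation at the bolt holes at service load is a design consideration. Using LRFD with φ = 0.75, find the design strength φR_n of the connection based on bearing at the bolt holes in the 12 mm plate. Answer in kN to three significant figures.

1050 kN

Per bolt r_n = 1.2 l_c t F_u ≤ 2.4 d t F_u; upper limit = 2.4 × 27 × 12 × 410 / 1000 = 318.8 kN.
Edge bolt: l_c = 35 − 30/2 = 20 mm → 1.2 × 20 × 12 × 410 / 1000 = 118.1 → r_n = 118.1 kN.
Interior bolts: l_c = 100 − 30 = 70 mm → 1.2 × 70 × 12 × 410 / 1000 = 413.3 → r_n = 318.8 kN.
R_n = 1 × 118.1 + 4 × 318.8 = 1393 kN.
Design strength φR_n = 0.75 × 1393 = 1050 kN.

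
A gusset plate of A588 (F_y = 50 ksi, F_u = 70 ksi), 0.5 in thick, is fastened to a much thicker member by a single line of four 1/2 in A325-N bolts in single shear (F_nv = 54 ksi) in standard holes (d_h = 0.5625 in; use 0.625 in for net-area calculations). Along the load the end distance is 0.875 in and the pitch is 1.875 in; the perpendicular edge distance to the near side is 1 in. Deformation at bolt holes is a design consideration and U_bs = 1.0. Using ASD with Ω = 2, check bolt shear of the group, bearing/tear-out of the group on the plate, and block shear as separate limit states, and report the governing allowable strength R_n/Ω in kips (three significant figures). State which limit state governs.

Bolt shear: A_b = π·0.5²/4 = 0.1963 in²; R_n = 54 × 0.1963 × 4 × 1 = 42.41 kips → 42.41 / 2 = 21.2 kips.
Bearing: edge l_c = 0.5938, r_n = 24.94 kips; interior l_c = 1.312, r_n = 42 kips; R_n = 24.94 + 3·42 = 150.9 kips → 75.5 kips.
Block shear: A_gv = 3.25, A_nv = 2.156, A_nt = 0.3438 in²; R_n = min(0.6F_uA_nv, 0.6F_yA_gv) + U_bs·F_u·A_nt = 114.6 kips → 57.3 kips.
Bolt shear governs: 21.2 kips.

21.2 kips (bolt shear governs)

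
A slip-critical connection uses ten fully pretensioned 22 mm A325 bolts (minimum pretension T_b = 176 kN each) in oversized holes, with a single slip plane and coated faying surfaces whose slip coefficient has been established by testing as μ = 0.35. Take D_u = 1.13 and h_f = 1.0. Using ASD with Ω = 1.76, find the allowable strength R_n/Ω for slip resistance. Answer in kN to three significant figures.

R_n = μ · D_u · h_f · T_b · n_s · n_b = 0.35 × 1.13 × 1.0 × 176 × 1 × 10 = 696.1 kN.
Allowable strength R_n/Ω = 696.1 / 1.76 = 395 kN.

395 kN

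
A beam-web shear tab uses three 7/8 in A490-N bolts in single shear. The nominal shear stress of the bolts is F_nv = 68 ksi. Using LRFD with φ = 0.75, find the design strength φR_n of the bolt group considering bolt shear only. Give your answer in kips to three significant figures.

92 kips

A_b = π × 0.875² / 4 = 0.6013 in².
R_n = F_nv · A_b · n · n_s = 68 × 0.6013 × 3 × 1 = 122.7 kips.
Design strength φR_n = 0.75 × 122.7 = 92 kips.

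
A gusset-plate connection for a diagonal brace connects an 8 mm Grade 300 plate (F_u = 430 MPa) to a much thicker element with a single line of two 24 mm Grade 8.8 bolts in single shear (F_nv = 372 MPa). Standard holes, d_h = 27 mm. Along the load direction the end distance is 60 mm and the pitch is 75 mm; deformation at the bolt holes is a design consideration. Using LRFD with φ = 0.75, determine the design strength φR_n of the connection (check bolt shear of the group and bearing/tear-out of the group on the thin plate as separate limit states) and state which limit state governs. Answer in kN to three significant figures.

Bolt shear: A_b = π·24²/4 = 452.4 mm²; R_n = 372 × 452.4 × 2 × 1 / 1000 = 336.6 kN → 0.75 × 336.6 = 252 kN.
Bearing (1.2 l_c t F_u ≤ 2.4 d t F_u): upper limit = 2.4·24·8·430 / 1000 = 198.1 kN.
  Edge l_c = 60 − 27/2 = 46.5 → r_n = 192 kN; interior l_c = 75 − 27 = 48 → r_n = 198.1 kN.
  R_n,bearing = 1·192 + 1·198.1 = 390.1 kN → 0.75 × 390.1 = 293 kN.
Bolt shear governs: 252 kN.

252 kN (bolt shear governs)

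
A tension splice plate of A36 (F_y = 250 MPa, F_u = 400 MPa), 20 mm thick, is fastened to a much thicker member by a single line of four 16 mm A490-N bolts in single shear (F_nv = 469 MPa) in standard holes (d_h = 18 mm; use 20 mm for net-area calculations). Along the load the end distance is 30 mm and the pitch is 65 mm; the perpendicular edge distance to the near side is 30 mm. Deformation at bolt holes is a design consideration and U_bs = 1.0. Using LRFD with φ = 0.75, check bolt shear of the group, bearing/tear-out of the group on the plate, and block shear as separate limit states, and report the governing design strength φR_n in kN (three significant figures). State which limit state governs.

Bolt shear: A_b = π·16²/4 = 201.1 mm²; R_n = 469 × 201.1 × 4 × 1 / 1000 = 377.2 kN → 0.75 × 377.2 = 283 kN.
Bearing: edge l_c = 21, r_n = 201.6 kN; interior l_c = 47, r_n = 307.2 kN; R_n = 201.6 + 3·307.2 = 1123 kN → 842 kN.
Block shear: A_gv = 4500, A_nv = 3100, A_nt = 400 mm²; R_n = min(0.6F_uA_nv, 0.6F_yA_gv) + U_bs·F_u·A_nt = 835 kN → 626 kN.
Bolt shear governs: 283 kN.

283 kN (bolt shear governs)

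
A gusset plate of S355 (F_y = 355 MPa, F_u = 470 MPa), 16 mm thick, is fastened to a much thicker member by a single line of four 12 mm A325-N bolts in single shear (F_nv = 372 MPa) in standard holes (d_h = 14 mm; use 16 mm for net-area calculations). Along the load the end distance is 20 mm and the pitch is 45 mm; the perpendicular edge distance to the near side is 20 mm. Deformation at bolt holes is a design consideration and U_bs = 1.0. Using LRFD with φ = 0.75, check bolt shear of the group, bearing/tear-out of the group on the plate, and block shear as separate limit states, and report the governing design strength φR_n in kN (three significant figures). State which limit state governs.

126 kN (bolt shear governs)

Bolt shear: A_b = π·12²/4 = 113.1 mm²; R_n = 372 × 113.1 × 4 × 1 / 1000 = 168.3 kN → 0.75 × 168.3 = 126 kN.
Bearing: edge l_c = 13, r_n = 117.3 kN; interior l_c = 31, r_n = 216.6 kN; R_n = 117.3 + 3·216.6 = 767 kN → 575 kN.
Block shear: A_gv = 2480, A_nv = 1584, A_nt = 192 mm²; R_n = min(0.6F_uA_nv, 0.6F_yA_gv) + U_bs·F_u·A_nt = 536.9 kN → 403 kN.
Bolt shear governs: 126 kN.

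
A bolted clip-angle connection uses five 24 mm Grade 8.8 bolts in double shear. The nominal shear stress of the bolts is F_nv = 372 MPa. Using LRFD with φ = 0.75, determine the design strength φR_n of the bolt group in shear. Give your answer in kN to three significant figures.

A_b = π × 24² / 4 = 452.4 mm².
R_n = F_nv · A_b · n · n_s = 372 × 452.4 × 5 × 2 / 1000 = 1683 kN.
Design strength φR_n = 0.75 × 1683 = 1260 kN.

1260 kN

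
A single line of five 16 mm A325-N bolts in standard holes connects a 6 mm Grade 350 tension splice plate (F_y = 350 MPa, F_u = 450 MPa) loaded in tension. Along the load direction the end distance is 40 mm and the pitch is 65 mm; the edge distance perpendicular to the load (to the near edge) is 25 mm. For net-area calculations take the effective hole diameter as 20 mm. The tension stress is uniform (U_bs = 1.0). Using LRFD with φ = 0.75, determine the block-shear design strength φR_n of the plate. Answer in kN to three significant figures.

Shear plane L_v = 40 + 4·65 = 300 mm; A_gv = 300 × 6 = 1800 mm².
A_nv = (300 − 4.5·20) × 6 = 1260 mm².
A_nt = (25 − 0.5·20) × 6 = 90 mm².
0.6 F_u A_nv = 340.2 kN; 0.6 F_y A_gv = 378 kN → shear rupture governs the shear term.
R_n = 340.2 + 1.0 × 450 × 90 / 1000 = 380.7 kN.
Design strength φR_n = 0.75 × 380.7 = 286 kN.

286 kN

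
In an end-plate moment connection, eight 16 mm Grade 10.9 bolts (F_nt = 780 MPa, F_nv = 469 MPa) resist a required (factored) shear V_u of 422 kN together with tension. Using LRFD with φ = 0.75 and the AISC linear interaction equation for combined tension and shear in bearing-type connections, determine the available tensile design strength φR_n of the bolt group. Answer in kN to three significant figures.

A_b = π·16²/4 = 201.1 mm²; f_rv = 422 × 1000 / (8 × 201.1) = 262.4 MPa.
F'_nt = 1.3 F_nt − (F_nt / φF_nv) f_rv = 1.3·780 − (780/(0.75·469))·262.4 = 432.2 MPa, capped at F_nt → F'_nt = 432.2 MPa.
R_n = F'_nt · A_b · n = 432.2 × 201.1 × 8 / 1000 = 695.2 kN.
Design strength φR_n = 0.75 × 695.2 = 521 kN.

521 kN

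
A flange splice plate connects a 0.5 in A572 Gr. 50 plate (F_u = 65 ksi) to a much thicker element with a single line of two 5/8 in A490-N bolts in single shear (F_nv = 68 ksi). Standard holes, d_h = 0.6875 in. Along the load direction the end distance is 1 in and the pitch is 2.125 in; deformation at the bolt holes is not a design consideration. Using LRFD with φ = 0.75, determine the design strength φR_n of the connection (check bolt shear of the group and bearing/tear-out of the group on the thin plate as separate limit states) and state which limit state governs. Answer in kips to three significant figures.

Bolt shear: A_b = π·0.625²/4 = 0.3068 in²; R_n = 68 × 0.3068 × 2 × 1 = 41.72 kips → 0.75 × 41.72 = 31.3 kips.
Bearing (1.5 l_c t F_u ≤ 3.0 d t F_u): upper limit = 3.0·0.625·0.5·65 = 60.94 kips.
  Edge l_c = 1 − 0.6875/2 = 0.6562 → r_n = 31.99 kips; interior l_c = 2.125 − 0.6875 = 1.438 → r_n = 60.94 kips.
  R_n,bearing = 1·31.99 + 1·60.94 = 92.93 kips → 0.75 × 92.93 = 69.7 kips.
Bolt shear governs: 31.3 kips.

31.3 kips (bolt shear governs)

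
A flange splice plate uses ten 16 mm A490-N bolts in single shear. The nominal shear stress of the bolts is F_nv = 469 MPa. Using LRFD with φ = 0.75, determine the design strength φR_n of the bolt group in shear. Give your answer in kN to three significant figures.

707 kN

A_b = π × 16² / 4 = 201.1 mm².
R_n = F_nv · A_b · n · n_s = 469 × 201.1 × 10 × 1 / 1000 = 943 kN.
Design strength φR_n = 0.75 × 943 = 707 kN.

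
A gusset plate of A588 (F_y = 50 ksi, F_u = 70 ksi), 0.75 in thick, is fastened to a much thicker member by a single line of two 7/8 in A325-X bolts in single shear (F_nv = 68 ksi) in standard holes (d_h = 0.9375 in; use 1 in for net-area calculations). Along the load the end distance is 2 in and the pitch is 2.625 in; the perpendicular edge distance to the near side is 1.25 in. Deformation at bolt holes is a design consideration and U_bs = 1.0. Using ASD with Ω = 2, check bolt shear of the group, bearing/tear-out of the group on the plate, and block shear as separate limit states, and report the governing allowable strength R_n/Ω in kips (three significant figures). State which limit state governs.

40.9 kips (bolt shear governs)

Bolt shear: A_b = π·0.875²/4 = 0.6013 in²; R_n = 68 × 0.6013 × 2 × 1 = 81.78 kips → 81.78 / 2 = 40.9 kips.
Bearing: edge l_c = 1.531, r_n = 96.47 kips; interior l_c = 1.688, r_n = 106.3 kips; R_n = 96.47 + 1·106.3 = 202.8 kips → 101 kips.
Block shear: A_gv = 3.469, A_nv = 2.344, A_nt = 0.5625 in²; R_n = min(0.6F_uA_nv, 0.6F_yA_gv) + U_bs·F_u·A_nt = 137.8 kips → 68.9 kips.
Bolt shear governs: 40.9 kips.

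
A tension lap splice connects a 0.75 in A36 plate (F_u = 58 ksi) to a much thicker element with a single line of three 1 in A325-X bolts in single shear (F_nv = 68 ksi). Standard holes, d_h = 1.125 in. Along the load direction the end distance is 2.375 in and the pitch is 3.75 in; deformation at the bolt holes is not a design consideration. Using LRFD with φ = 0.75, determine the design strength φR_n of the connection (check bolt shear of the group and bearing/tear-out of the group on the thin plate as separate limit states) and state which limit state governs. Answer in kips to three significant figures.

120 kips (bolt shear governs)

Bolt shear: A_b = π·1²/4 = 0.7854 in²; R_n = 68 × 0.7854 × 3 × 1 = 160.2 kips → 0.75 × 160.2 = 120 kips.
Bearing (1.5 l_c t F_u ≤ 3.0 d t F_u): upper limit = 3.0·1·0.75·58 = 130.5 kips.
  Edge l_c = 2.375 − 1.125/2 = 1.812 → r_n = 118.3 kips; interior l_c = 3.75 − 1.125 = 2.625 → r_n = 130.5 kips.
  R_n,bearing = 1·118.3 + 2·130.5 = 379.3 kips → 0.75 × 379.3 = 284 kips.
Bolt shear governs: 120 kips.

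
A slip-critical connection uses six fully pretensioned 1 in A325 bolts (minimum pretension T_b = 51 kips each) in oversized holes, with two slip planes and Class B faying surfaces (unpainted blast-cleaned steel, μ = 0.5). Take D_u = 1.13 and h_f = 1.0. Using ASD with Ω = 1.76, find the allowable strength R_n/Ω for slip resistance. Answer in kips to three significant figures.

196 kips

R_n = μ · D_u · h_f · T_b · n_s · n_b = 0.5 × 1.13 × 1.0 × 51 × 2 × 6 = 345.8 kips.
Allowable strength R_n/Ω = 345.8 / 1.76 = 196 kips.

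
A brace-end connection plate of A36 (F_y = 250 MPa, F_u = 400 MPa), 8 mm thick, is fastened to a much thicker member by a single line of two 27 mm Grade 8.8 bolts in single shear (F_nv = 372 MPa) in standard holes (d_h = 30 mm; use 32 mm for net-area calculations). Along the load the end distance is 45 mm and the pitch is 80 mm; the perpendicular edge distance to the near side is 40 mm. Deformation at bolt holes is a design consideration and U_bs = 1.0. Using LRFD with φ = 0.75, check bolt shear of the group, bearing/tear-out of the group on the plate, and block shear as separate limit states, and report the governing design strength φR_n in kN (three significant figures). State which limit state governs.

Bolt shear: A_b = π·27²/4 = 572.6 mm²; R_n = 372 × 572.6 × 2 × 1 / 1000 = 426 kN → 0.75 × 426 = 319 kN.
Bearing: edge l_c = 30, r_n = 115.2 kN; interior l_c = 50, r_n = 192 kN; R_n = 115.2 + 1·192 = 307.2 kN → 230 kN.
Block shear: A_gv = 1000, A_nv = 616, A_nt = 192 mm²; R_n = min(0.6F_uA_nv, 0.6F_yA_gv) + U_bs·F_u·A_nt = 224.6 kN → 168 kN.
Block shear governs: 168 kN.

168 kN (block shear governs)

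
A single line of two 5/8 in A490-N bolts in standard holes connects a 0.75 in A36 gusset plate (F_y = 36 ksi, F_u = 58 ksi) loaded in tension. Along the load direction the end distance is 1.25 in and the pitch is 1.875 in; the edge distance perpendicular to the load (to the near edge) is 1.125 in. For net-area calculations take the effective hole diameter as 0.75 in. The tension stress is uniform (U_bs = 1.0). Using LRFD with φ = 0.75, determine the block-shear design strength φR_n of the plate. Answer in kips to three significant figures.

62.4 kips

Shear plane L_v = 1.25 + 1·1.875 = 3.125 in; A_gv = 3.125 × 0.75 = 2.344 in².
A_nv = (3.125 − 1.5·0.75) × 0.75 = 1.5 in².
A_nt = (1.125 − 0.5·0.75) × 0.75 = 0.5625 in².
0.6 F_u A_nv = 52.2 kips; 0.6 F_y A_gv = 50.62 kips → shear yielding governs the shear term.
R_n = 50.62 + 1.0 × 58 × 0.5625 = 83.25 kips.
Design strength φR_n = 0.75 × 83.25 = 62.4 kips.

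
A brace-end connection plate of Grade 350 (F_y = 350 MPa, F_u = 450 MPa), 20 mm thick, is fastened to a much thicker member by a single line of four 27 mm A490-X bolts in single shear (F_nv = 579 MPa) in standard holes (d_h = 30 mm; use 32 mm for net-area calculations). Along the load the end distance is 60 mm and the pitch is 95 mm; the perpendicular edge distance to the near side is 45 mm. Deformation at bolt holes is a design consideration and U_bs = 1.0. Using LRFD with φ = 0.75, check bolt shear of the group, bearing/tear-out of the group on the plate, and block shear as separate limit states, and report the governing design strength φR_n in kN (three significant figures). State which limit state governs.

Bolt shear: A_b = π·27²/4 = 572.6 mm²; R_n = 579 × 572.6 × 4 × 1 / 1000 = 1326 kN → 0.75 × 1326 = 995 kN.
Bearing: edge l_c = 45, r_n = 486 kN; interior l_c = 65, r_n = 583.2 kN; R_n = 486 + 3·583.2 = 2236 kN → 1680 kN.
Block shear: A_gv = 6900, A_nv = 4660, A_nt = 580 mm²; R_n = min(0.6F_uA_nv, 0.6F_yA_gv) + U_bs·F_u·A_nt = 1519 kN → 1140 kN.
Bolt shear governs: 995 kN.

995 kN (bolt shear governs)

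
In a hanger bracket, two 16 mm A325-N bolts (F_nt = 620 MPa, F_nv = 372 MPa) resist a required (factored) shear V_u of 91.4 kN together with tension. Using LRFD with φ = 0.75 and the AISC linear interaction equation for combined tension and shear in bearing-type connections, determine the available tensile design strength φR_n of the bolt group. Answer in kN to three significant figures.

90.8 kN

A_b = π·16²/4 = 201.1 mm²; f_rv = 91.4 × 1000 / (2 × 201.1) = 227.3 MPa.
F'_nt = 1.3 F_nt − (F_nt / φF_nv) f_rv = 1.3·620 − (620/(0.75·372))·227.3 = 300.9 MPa, capped at F_nt → F'_nt = 300.9 MPa.
R_n = F'_nt · A_b · n = 300.9 × 201.1 × 2 / 1000 = 121 kN.
Design strength φR_n = 0.75 × 121 = 90.8 kN.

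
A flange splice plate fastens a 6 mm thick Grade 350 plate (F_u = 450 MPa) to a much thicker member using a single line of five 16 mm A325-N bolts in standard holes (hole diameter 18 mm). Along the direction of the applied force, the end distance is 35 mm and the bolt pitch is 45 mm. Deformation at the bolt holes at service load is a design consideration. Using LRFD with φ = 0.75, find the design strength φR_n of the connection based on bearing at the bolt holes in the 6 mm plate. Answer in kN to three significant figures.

Per bolt r_n = 1.2 l_c t F_u ≤ 2.4 d t F_u; upper limit = 2.4 × 16 × 6 × 450 / 1000 = 103.7 kN.
Edge bolt: l_c = 35 − 18/2 = 26 mm → 1.2 × 26 × 6 × 450 / 1000 = 84.24 → r_n = 84.24 kN.
Interior bolts: l_c = 45 − 18 = 27 mm → 1.2 × 27 × 6 × 450 / 1000 = 87.48 → r_n = 87.48 kN.
R_n = 1 × 84.24 + 4 × 87.48 = 434.2 kN.
Design strength φR_n = 0.75 × 434.2 = 326 kN.

326 kN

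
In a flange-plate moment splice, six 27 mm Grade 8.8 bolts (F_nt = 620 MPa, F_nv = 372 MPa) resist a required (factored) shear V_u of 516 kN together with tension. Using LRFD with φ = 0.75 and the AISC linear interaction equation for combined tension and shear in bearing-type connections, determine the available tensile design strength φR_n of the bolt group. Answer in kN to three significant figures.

A_b = π·27²/4 = 572.6 mm²; f_rv = 516 × 1000 / (6 × 572.6) = 150.2 MPa.
F'_nt = 1.3 F_nt − (F_nt / φF_nv) f_rv = 1.3·620 − (620/(0.75·372))·150.2 = 472.2 MPa, capped at F_nt → F'_nt = 472.2 MPa.
R_n = F'_nt · A_b · n = 472.2 × 572.6 × 6 / 1000 = 1622 kN.
Design strength φR_n = 0.75 × 1622 = 1220 kN.

1220 kN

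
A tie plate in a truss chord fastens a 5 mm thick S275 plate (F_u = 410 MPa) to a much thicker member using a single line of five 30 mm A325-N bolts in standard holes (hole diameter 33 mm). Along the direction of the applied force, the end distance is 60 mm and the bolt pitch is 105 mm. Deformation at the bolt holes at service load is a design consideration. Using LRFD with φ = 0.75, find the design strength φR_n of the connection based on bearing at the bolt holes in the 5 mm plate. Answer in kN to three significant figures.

523 kN

Per bolt r_n = 1.2 l_c t F_u ≤ 2.4 d t F_u; upper limit = 2.4 × 30 × 5 × 410 / 1000 = 147.6 kN.
Edge bolt: l_c = 60 − 33/2 = 43.5 mm → 1.2 × 43.5 × 5 × 410 / 1000 = 107 → r_n = 107 kN.
Interior bolts: l_c = 105 − 33 = 72 mm → 1.2 × 72 × 5 × 410 / 1000 = 177.1 → r_n = 147.6 kN.
R_n = 1 × 107 + 4 × 147.6 = 697.4 kN.
Design strength φR_n = 0.75 × 697.4 = 523 kN.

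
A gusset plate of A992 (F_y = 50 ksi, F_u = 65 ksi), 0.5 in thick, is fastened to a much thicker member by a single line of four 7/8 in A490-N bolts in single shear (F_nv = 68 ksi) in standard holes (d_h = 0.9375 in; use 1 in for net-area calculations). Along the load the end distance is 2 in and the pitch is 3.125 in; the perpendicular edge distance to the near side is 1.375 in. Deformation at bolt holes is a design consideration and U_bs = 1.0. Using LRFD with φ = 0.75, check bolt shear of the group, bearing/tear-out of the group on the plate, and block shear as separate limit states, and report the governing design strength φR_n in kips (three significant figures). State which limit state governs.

Bolt shear: A_b = π·0.875²/4 = 0.6013 in²; R_n = 68 × 0.6013 × 4 × 1 = 163.6 kips → 0.75 × 163.6 = 123 kips.
Bearing: edge l_c = 1.531, r_n = 59.72 kips; interior l_c = 2.188, r_n = 68.25 kips; R_n = 59.72 + 3·68.25 = 264.5 kips → 198 kips.
Block shear: A_gv = 5.688, A_nv = 3.938, A_nt = 0.4375 in²; R_n = min(0.6F_uA_nv, 0.6F_yA_gv) + U_bs·F_u·A_nt = 182 kips → 136 kips.
Bolt shear governs: 123 kips.

123 kips (bolt shear governs)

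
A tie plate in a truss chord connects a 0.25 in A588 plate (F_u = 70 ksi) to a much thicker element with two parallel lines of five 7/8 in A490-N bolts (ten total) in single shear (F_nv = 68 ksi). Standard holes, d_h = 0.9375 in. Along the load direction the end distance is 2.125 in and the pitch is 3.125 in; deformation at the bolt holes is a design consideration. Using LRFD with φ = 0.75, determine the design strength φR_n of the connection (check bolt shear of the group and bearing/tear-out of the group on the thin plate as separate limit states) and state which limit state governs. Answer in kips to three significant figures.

273 kips (bearing governs)

Bolt shear: A_b = π·0.875²/4 = 0.6013 in²; R_n = 68 × 0.6013 × 10 × 1 = 408.9 kips → 0.75 × 408.9 = 307 kips.
Bearing (1.2 l_c t F_u ≤ 2.4 d t F_u): upper limit = 2.4·0.875·0.25·70 = 36.75 kips.
  Edge l_c = 2.125 − 0.9375/2 = 1.656 → r_n = 34.78 kips; interior l_c = 3.125 − 0.9375 = 2.188 → r_n = 36.75 kips.
  R_n,bearing = 2·34.78 + 8·36.75 = 363.6 kips → 0.75 × 363.6 = 273 kips.
Bearing governs: 273 kips.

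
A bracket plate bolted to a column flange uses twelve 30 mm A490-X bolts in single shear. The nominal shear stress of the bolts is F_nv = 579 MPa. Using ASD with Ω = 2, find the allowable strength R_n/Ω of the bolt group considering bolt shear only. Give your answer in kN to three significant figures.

A_b = π × 30² / 4 = 706.9 mm².
R_n = F_nv · A_b · n · n_s = 579 × 706.9 × 12 × 1 / 1000 = 4911 kN.
Allowable strength R_n/Ω = 4911 / 2 = 2460 kN.

2460 kN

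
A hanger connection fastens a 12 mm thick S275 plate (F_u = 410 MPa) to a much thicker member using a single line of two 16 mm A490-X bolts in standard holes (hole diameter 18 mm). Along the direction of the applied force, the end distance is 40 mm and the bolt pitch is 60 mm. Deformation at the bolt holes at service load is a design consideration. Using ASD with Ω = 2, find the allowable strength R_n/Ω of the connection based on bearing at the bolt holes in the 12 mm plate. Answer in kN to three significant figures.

Per bolt r_n = 1.2 l_c t F_u ≤ 2.4 d t F_u; upper limit = 2.4 × 16 × 12 × 410 / 1000 = 188.9 kN.
Edge bolt: l_c = 40 − 18/2 = 31 mm → 1.2 × 31 × 12 × 410 / 1000 = 183 → r_n = 183 kN.
Interior bolts: l_c = 60 − 18 = 42 mm → 1.2 × 42 × 12 × 410 / 1000 = 248 → r_n = 188.9 kN.
R_n = 1 × 183 + 1 × 188.9 = 372 kN.
Allowable strength R_n/Ω = 372 / 2 = 186 kN.

186 kN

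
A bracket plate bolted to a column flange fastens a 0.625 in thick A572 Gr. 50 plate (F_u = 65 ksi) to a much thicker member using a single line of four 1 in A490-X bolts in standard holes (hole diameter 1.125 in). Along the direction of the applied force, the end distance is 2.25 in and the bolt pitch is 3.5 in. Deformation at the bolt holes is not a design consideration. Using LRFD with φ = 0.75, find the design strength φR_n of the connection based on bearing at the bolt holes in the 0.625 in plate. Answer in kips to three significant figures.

Per bolt r_n = 1.5 l_c t F_u ≤ 3.0 d t F_u; upper limit = 3.0 × 1 × 0.625 × 65 = 121.9 kips.
Edge bolt: l_c = 2.25 − 1.125/2 = 1.688 in → 1.5 × 1.688 × 0.625 × 65 = 102.8 → r_n = 102.8 kips.
Interior bolts: l_c = 3.5 − 1.125 = 2.375 in → 1.5 × 2.375 × 0.625 × 65 = 144.7 → r_n = 121.9 kips.
R_n = 1 × 102.8 + 3 × 121.9 = 468.5 kips.
Design strength φR_n = 0.75 × 468.5 = 351 kips.

351 kips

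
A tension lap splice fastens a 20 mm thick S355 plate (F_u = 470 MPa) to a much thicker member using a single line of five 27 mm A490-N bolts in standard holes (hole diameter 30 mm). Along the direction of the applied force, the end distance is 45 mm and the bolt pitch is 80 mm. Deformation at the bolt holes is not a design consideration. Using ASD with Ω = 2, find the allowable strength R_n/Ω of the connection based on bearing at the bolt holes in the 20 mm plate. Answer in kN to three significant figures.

1620 kN

Per bolt r_n = 1.5 l_c t F_u ≤ 3.0 d t F_u; upper limit = 3.0 × 27 × 20 × 470 / 1000 = 761.4 kN.
Edge bolt: l_c = 45 − 30/2 = 30 mm → 1.5 × 30 × 20 × 470 / 1000 = 423 → r_n = 423 kN.
Interior bolts: l_c = 80 − 30 = 50 mm → 1.5 × 50 × 20 × 470 / 1000 = 705 → r_n = 705 kN.
R_n = 1 × 423 + 4 × 705 = 3243 kN.
Allowable strength R_n/Ω = 3243 / 2 = 1620 kN.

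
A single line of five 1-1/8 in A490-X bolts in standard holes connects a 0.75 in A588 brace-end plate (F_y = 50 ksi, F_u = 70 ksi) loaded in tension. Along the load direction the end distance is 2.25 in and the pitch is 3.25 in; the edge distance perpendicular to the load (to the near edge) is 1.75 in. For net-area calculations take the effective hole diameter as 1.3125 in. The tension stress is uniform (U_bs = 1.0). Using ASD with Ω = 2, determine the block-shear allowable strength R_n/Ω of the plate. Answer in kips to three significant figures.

176 kips

Shear plane L_v = 2.25 + 4·3.25 = 15.25 in; A_gv = 15.25 × 0.75 = 11.44 in².
A_nv = (15.25 − 4.5·1.3125) × 0.75 = 7.008 in².
A_nt = (1.75 − 0.5·1.3125) × 0.75 = 0.8203 in².
0.6 F_u A_nv = 294.3 kips; 0.6 F_y A_gv = 343.1 kips → shear rupture governs the shear term.
R_n = 294.3 + 1.0 × 70 × 0.8203 = 351.8 kips.
Allowable strength R_n/Ω = 351.8 / 2 = 176 kips.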